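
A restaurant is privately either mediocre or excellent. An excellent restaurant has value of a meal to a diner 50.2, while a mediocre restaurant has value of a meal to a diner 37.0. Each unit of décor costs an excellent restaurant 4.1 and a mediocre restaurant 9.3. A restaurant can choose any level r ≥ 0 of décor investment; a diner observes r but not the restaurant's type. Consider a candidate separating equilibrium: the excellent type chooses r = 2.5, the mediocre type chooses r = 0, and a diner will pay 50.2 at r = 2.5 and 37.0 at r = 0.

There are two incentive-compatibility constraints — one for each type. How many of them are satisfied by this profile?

Excellent type: signal → 50.2 − 4.1 × 2.5 = 39.95; deviate to 0 → 37.0. IC holds (39.95 ≥ 37.0).
Mediocre type: stay at 0 → 37.0; mimic → 50.2 − 9.3 × 2.5 = 26.95. IC holds (37.0 ≥ 26.95).
2 of 2 constraints hold, so this is a separating equilibrium.

2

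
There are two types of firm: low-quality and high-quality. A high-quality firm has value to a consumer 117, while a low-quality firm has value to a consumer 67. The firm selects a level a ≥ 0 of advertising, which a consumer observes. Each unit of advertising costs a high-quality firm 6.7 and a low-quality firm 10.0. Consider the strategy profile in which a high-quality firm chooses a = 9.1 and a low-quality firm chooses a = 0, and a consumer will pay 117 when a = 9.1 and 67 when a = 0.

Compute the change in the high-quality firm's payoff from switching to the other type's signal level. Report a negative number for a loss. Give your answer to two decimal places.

10.97

Playing a = 9.1 the high-quality firm receives 117 − 6.7 × 9.1 = 56.03.
Deviating to a = 0 yields 67 instead.
Gain from deviating: 67 − 56.03 = 10.97.
The gain is positive, so the high-quality type's incentive-compatibility constraint is violated — this profile is not a separating equilibrium.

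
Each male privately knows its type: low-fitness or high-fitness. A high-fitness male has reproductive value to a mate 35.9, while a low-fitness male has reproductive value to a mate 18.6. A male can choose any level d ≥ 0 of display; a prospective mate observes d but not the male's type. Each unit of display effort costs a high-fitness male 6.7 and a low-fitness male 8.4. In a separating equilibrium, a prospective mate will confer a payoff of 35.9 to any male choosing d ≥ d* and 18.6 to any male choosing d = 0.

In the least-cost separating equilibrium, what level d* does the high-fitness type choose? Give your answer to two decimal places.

2.06

A low-fitness male choosing d = 0 receives 18.6.
Imitating at d* instead would pay 35.9 at cost 8.4·d*, netting 35.9 − 8.4·d*.
Indifference: 18.6 = 35.9 − 8.4·d*, so d* = (35.9 − 18.6) / 8.4 ≈ 2.06.
At d* the low-fitness type's incentive constraint just binds; the high-fitness type strictly prefers d* since its per-unit cost is lower.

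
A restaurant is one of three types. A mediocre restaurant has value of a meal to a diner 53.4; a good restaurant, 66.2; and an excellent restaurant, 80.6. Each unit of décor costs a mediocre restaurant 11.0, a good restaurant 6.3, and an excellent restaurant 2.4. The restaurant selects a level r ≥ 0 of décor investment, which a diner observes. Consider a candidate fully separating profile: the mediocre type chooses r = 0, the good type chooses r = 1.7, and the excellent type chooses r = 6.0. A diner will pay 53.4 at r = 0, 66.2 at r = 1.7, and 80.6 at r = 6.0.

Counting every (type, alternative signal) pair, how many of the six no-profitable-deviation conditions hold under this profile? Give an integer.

Mediocre (own payoff 53.4): to r=1.7 gives 66.2 − 11.0×1.7 = 47.5 → no gain ✓; to r=6.0 gives 80.6 − 11.0×6.0 = 14.6 → no gain ✓.
Excellent (own payoff 80.6 − 2.4×6.0 = 66.2): to r=0 gives 53.4 → no gain ✓; to r=1.7 gives 66.2 − 2.4×1.7 = 62.12 → no gain ✓.
Good (own payoff 66.2 − 6.3×1.7 = 55.49): to r=0 gives 53.4 → no gain ✓; to r=6.0 gives 80.6 − 6.3×6.0 = 42.8 → no gain ✓.
6 of the 6 constraints hold; this profile is a separating equilibrium.

6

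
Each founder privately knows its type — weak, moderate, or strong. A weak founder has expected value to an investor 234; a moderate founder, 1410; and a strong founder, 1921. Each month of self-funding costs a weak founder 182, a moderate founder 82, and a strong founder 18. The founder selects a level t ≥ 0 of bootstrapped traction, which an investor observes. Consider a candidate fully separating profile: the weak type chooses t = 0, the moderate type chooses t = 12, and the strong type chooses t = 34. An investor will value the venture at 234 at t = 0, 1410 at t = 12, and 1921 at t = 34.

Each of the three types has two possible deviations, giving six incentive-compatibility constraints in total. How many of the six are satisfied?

6

Weak (own payoff 234): to t=12 gives 1410 − 182×12 = -774 → no gain ✓; to t=34 gives 1921 − 182×34 = -4267 → no gain ✓.
Moderate (own payoff 1410 − 82×12 = 426): to t=0 gives 234 → no gain ✓; to t=34 gives 1921 − 82×34 = -867 → no gain ✓.
Strong (own payoff 1921 − 18×34 = 1309): to t=0 gives 234 → no gain ✓; to t=12 gives 1410 − 18×12 = 1194 → no gain ✓.
6 of the 6 constraints hold; this profile is a separating equilibrium.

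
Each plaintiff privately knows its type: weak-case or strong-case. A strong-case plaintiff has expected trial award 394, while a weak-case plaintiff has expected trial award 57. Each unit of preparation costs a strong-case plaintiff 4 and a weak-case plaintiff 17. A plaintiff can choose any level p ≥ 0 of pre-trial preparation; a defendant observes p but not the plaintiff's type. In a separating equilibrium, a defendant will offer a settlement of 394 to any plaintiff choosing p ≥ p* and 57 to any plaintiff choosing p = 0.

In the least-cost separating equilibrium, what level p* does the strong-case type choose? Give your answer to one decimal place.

A weak-case plaintiff choosing p = 0 receives 57.
Imitating at p* instead would pay 394 at cost 17·p*, netting 394 − 17·p*.
Indifference: 57 = 394 − 17·p*, so p* = (394 − 57) / 17 ≈ 19.8.
At p* the weak-case type's incentive constraint just binds; the strong-case type strictly prefers p* since its per-unit cost is lower.

19.8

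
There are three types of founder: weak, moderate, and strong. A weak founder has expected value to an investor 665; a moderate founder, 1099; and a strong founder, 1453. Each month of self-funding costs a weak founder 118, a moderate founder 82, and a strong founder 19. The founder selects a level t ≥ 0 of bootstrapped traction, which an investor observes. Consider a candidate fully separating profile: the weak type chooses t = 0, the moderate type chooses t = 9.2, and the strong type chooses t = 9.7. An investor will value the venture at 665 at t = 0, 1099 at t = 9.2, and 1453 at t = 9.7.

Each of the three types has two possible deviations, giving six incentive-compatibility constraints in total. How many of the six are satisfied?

Weak (own payoff 665): to t=9.2 gives 1099 − 118×9.2 = 13.4 → no gain ✓; to t=9.7 gives 1453 − 118×9.7 = 308.4 → no gain ✓.
Moderate (own payoff 1099 − 82×9.2 = 344.6): to t=0 gives 665 → profitable ✗; to t=9.7 gives 1453 − 82×9.7 = 657.6 → profitable ✗.
Strong (own payoff 1453 − 19×9.7 = 1268.7): to t=0 gives 665 → no gain ✓; to t=9.2 gives 1099 − 19×9.2 = 924.2 → no gain ✓.
4 of the 6 constraints hold; not an equilibrium.

4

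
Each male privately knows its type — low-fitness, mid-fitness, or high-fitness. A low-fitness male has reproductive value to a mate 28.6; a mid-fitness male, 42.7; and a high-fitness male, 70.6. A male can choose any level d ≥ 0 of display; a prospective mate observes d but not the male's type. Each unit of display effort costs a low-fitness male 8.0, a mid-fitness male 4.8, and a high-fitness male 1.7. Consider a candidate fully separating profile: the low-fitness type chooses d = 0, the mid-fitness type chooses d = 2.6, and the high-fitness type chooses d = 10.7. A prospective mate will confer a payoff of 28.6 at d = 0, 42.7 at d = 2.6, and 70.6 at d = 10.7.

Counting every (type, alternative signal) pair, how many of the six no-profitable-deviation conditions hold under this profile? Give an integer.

6

Mid-fitness (own payoff 42.7 − 4.8×2.6 = 30.22): to d=0 gives 28.6 → no gain ✓; to d=10.7 gives 70.6 − 4.8×10.7 = 19.24 → no gain ✓.
High-fitness (own payoff 70.6 − 1.7×10.7 = 52.41): to d=0 gives 28.6 → no gain ✓; to d=2.6 gives 42.7 − 1.7×2.6 = 38.28 → no gain ✓.
Low-fitness (own payoff 28.6): to d=2.6 gives 42.7 − 8.0×2.6 = 21.9 → no gain ✓; to d=10.7 gives 70.6 − 8.0×10.7 = -15 → no gain ✓.
6 of the 6 constraints hold; this profile is a separating equilibrium.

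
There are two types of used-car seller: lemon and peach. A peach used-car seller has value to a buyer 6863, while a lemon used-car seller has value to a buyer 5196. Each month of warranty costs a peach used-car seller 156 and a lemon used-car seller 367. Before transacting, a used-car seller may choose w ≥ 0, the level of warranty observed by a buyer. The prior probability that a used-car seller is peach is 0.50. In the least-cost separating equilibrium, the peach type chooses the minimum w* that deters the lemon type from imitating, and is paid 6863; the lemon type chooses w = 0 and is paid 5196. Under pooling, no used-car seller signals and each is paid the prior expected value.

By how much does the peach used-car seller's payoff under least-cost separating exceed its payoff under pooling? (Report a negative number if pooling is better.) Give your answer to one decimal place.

124.9

Least-cost separating signal: w* solves 5196 = 6863 − 367·w*, so w* = (6863 − 5196)/367 ≈ 4.5422.
Peach type's separating payoff: 6863 − 156 × w* = 6863 − 156 × (6863 − 5196)/367 = 6863 − 260052/367 ≈ 6154.411.
Pooling payoff: 0.50 × 6863 + 0.50 × 5196 = 6029.5.
Difference: 6154.411 − 6029.5 = 124.911, i.e. 124.9 to one decimal place.
The peach type prefers to separate.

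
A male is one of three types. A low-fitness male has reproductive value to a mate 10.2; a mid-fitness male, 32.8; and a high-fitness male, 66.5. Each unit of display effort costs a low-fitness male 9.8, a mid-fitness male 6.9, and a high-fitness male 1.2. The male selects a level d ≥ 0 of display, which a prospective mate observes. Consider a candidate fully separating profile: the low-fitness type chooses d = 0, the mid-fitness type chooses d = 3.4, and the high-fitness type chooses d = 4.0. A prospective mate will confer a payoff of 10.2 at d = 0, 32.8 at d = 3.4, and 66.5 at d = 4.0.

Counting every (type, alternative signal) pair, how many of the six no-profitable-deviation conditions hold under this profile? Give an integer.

3

High-fitness (own payoff 66.5 − 1.2×4.0 = 61.7): to d=0 gives 10.2 → no gain ✓; to d=3.4 gives 32.8 − 1.2×3.4 = 28.72 → no gain ✓.
Mid-fitness (own payoff 32.8 − 6.9×3.4 = 9.34): to d=0 gives 10.2 → profitable ✗; to d=4.0 gives 66.5 − 6.9×4.0 = 38.9 → profitable ✗.
Low-fitness (own payoff 10.2): to d=3.4 gives 32.8 − 9.8×3.4 = -0.52 → no gain ✓; to d=4.0 gives 66.5 − 9.8×4.0 = 27.3 → profitable ✗.
3 of the 6 constraints hold; not an equilibrium.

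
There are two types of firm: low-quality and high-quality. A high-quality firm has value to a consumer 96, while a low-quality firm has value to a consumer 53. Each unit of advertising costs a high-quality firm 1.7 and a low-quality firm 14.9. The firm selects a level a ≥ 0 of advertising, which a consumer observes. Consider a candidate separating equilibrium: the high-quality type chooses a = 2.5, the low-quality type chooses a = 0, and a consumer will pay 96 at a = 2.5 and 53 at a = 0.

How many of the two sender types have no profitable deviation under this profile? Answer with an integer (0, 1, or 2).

1

Low-quality type: stay at 0 → 53; mimic → 96 − 14.9 × 2.5 = 58.75. IC fails (53 < 58.75).
High-quality type: signal → 96 − 1.7 × 2.5 = 91.75; deviate to 0 → 53. IC holds (91.75 ≥ 53).
1 of 2 constraints hold, so this profile is not an equilibrium.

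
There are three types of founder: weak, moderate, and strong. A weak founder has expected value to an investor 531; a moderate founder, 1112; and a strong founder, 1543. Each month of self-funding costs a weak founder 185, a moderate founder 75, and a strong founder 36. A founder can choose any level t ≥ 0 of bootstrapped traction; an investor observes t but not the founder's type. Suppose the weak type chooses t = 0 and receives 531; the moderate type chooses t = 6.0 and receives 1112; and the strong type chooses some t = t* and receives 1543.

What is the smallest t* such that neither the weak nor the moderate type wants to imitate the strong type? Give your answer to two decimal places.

Weak type (on-path payoff 531) won't mimic when 531 ≥ 1543 − 185·t*, i.e. t* ≥ 5.47.
Moderate type (on-path payoff 1112 − 75×6.0 = 662) won't mimic when 662 ≥ 1543 − 75·t*, i.e. t* ≥ 11.75.
Both must hold, so t* = max(5.47, 11.75) = 11.75. The moderate type's constraint binds.

11.75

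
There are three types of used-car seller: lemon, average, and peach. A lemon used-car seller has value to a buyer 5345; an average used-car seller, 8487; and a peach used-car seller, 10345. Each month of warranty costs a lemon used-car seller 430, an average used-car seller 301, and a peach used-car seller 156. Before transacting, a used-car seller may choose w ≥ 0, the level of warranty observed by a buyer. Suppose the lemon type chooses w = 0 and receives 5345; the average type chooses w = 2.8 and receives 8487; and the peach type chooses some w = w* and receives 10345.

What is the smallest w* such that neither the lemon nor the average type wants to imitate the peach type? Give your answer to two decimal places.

11.63

Average type (on-path payoff 8487 − 301×2.8 = 7644.2) won't mimic when 7644.2 ≥ 10345 − 301·w*, i.e. w* ≥ 8.97.
Lemon type (on-path payoff 5345) won't mimic when 5345 ≥ 10345 − 430·w*, i.e. w* ≥ 11.63.
Both must hold, so w* = max(11.63, 8.97) = 11.63. The lemon type's constraint binds.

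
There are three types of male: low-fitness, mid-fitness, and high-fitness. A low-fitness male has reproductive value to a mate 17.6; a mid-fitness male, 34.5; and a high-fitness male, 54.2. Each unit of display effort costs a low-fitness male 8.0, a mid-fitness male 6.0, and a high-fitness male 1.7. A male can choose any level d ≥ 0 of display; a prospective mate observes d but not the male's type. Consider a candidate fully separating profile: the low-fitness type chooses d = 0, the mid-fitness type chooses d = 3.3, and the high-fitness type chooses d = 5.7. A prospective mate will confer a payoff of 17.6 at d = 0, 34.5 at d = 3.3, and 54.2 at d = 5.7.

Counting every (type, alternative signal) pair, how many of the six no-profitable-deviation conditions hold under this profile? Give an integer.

4

Low-fitness (own payoff 17.6): to d=3.3 gives 34.5 − 8.0×3.3 = 8.1 → no gain ✓; to d=5.7 gives 54.2 − 8.0×5.7 = 8.6 → no gain ✓.
High-fitness (own payoff 54.2 − 1.7×5.7 = 44.51): to d=0 gives 17.6 → no gain ✓; to d=3.3 gives 34.5 − 1.7×3.3 = 28.89 → no gain ✓.
Mid-fitness (own payoff 34.5 − 6.0×3.3 = 14.7): to d=0 gives 17.6 → profitable ✗; to d=5.7 gives 54.2 − 6.0×5.7 = 20 → profitable ✗.
4 of the 6 constraints hold; not an equilibrium.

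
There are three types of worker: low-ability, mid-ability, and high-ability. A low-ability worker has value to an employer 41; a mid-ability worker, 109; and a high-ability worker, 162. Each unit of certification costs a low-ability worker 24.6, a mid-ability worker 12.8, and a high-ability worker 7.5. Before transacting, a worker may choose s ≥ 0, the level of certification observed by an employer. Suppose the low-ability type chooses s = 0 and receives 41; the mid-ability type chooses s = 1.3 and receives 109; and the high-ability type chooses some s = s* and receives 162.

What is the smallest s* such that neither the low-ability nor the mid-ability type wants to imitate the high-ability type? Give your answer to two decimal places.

5.44

Low-ability type (on-path payoff 41) won't mimic when 41 ≥ 162 − 24.6·s*, i.e. s* ≥ 4.92.
Mid-ability type (on-path payoff 109 − 12.8×1.3 = 92.36) won't mimic when 92.36 ≥ 162 − 12.8·s*, i.e. s* ≥ 5.44.
Both must hold, so s* = max(4.92, 5.44) = 5.44. The mid-ability type's constraint binds.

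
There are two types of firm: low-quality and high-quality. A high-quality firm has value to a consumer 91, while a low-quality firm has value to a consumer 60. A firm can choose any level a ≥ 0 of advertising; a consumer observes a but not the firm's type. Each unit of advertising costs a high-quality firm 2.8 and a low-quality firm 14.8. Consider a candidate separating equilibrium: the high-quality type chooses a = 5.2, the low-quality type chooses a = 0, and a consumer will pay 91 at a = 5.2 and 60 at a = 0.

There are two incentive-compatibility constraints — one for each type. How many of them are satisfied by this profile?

2

High-quality type: signal → 91 − 2.8 × 5.2 = 76.44; deviate to 0 → 60. IC holds (76.44 ≥ 60).
Low-quality type: stay at 0 → 60; mimic → 91 − 14.8 × 5.2 = 14.04. IC holds (60 ≥ 14.04).
2 of 2 constraints hold, so this is a separating equilibrium.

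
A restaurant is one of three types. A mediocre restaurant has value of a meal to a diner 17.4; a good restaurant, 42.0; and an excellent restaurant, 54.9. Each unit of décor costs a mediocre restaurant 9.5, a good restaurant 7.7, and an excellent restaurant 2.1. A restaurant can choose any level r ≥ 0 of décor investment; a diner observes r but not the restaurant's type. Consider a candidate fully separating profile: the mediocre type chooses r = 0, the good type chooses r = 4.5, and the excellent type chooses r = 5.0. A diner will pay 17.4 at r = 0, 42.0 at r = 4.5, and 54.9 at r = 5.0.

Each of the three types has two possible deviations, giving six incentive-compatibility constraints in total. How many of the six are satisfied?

Excellent (own payoff 54.9 − 2.1×5.0 = 44.4): to r=0 gives 17.4 → no gain ✓; to r=4.5 gives 42.0 − 2.1×4.5 = 32.55 → no gain ✓.
Good (own payoff 42.0 − 7.7×4.5 = 7.35): to r=0 gives 17.4 → profitable ✗; to r=5.0 gives 54.9 − 7.7×5.0 = 16.4 → profitable ✗.
Mediocre (own payoff 17.4): to r=4.5 gives 42.0 − 9.5×4.5 = -0.75 → no gain ✓; to r=5.0 gives 54.9 − 9.5×5.0 = 7.4 → no gain ✓.
4 of the 6 constraints hold; not an equilibrium.

4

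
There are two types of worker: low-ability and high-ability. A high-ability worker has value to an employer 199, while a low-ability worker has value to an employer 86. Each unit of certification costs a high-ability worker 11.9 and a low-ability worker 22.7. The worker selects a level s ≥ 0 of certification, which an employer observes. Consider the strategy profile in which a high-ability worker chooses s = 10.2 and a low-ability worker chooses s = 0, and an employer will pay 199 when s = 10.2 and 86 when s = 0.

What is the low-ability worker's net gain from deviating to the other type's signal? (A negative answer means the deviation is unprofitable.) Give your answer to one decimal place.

Playing s = 0 the low-ability worker receives 86.
Deviating to s = 10.2 brings payment 199 at cost 22.7 × 10.2 = 231.54, netting -32.54.
Gain from deviating: -32.54 − 86 = -118.54, i.e. -118.5 to one decimal place.
The gain is negative, so the low-ability type's incentive-compatibility constraint is satisfied.

-118.5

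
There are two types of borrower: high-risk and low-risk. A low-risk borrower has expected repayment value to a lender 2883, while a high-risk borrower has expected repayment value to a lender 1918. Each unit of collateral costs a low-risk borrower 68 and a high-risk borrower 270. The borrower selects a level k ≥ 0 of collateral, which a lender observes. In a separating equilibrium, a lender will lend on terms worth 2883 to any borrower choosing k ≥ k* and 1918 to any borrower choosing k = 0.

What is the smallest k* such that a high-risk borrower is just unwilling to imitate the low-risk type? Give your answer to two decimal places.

3.57

A high-risk borrower choosing k = 0 receives 1918.
Imitating at k* instead would pay 2883 at cost 270·k*, netting 2883 − 270·k*.
Indifference: 1918 = 2883 − 270·k*, so k* = (2883 − 1918) / 270 ≈ 3.57.
At k* the high-risk type's incentive constraint just binds; the low-risk type strictly prefers k* since its per-unit cost is lower.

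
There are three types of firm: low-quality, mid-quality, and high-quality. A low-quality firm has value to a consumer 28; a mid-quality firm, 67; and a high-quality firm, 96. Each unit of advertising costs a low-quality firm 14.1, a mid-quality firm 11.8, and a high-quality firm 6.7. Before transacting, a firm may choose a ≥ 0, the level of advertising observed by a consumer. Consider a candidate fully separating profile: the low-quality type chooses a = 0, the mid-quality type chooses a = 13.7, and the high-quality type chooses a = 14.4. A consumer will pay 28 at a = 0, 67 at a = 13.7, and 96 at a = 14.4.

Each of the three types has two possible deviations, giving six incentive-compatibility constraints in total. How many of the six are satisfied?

3

Low-quality (own payoff 28): to a=13.7 gives 67 − 14.1×13.7 = -126.17 → no gain ✓; to a=14.4 gives 96 − 14.1×14.4 = -107.04 → no gain ✓.
Mid-quality (own payoff 67 − 11.8×13.7 = -94.66): to a=0 gives 28 → profitable ✗; to a=14.4 gives 96 − 11.8×14.4 = -73.92 → profitable ✗.
High-quality (own payoff 96 − 6.7×14.4 = -0.48): to a=0 gives 28 → profitable ✗; to a=13.7 gives 67 − 6.7×13.7 = -24.79 → no gain ✓.
3 of the 6 constraints hold; not an equilibrium.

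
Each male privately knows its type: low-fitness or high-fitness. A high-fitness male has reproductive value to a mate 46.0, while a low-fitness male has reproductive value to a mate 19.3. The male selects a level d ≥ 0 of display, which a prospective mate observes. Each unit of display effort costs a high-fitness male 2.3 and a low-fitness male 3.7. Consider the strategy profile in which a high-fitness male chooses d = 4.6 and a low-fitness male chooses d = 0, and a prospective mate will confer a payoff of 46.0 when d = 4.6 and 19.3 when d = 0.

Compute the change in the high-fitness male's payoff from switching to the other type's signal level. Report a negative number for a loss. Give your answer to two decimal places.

Playing d = 4.6 the high-fitness male receives 46.0 − 2.3 × 4.6 = 35.42.
Deviating to d = 0 yields 19.3 instead.
Gain from deviating: 19.3 − 35.42 = -16.12.
The gain is negative, so the high-fitness type's incentive-compatibility constraint is satisfied.

-16.12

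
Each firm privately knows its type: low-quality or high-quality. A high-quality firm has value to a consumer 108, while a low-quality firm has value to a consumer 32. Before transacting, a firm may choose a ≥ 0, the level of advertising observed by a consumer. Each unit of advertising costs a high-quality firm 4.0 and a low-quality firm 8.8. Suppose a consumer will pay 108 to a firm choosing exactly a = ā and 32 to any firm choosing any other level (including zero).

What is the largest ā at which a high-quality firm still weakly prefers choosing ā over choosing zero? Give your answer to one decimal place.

Choosing ā yields the high-quality type 108 − 4.0·ā; choosing zero yields 32.
The high-quality type is indifferent at 108 − 4.0·ā = 32, i.e. ā = (108 − 32) / 4.0 = 19.0.
For any ā above 19.0 the high-quality type would rather pool at zero, so separation collapses.

19.0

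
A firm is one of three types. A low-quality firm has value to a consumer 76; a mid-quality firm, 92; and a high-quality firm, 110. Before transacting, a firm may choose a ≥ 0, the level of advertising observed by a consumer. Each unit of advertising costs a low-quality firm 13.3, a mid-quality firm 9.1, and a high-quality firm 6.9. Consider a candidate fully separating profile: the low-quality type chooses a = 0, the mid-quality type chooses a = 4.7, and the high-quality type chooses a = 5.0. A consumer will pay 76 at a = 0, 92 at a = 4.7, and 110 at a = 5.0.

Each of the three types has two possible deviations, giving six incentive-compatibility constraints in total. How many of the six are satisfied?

High-quality (own payoff 110 − 6.9×5.0 = 75.5): to a=0 gives 76 → profitable ✗; to a=4.7 gives 92 − 6.9×4.7 = 59.57 → no gain ✓.
Low-quality (own payoff 76): to a=4.7 gives 92 − 13.3×4.7 = 29.49 → no gain ✓; to a=5.0 gives 110 − 13.3×5.0 = 43.5 → no gain ✓.
Mid-quality (own payoff 92 − 9.1×4.7 = 49.23): to a=0 gives 76 → profitable ✗; to a=5.0 gives 110 − 9.1×5.0 = 64.5 → profitable ✗.
3 of the 6 constraints hold; not an equilibrium.

3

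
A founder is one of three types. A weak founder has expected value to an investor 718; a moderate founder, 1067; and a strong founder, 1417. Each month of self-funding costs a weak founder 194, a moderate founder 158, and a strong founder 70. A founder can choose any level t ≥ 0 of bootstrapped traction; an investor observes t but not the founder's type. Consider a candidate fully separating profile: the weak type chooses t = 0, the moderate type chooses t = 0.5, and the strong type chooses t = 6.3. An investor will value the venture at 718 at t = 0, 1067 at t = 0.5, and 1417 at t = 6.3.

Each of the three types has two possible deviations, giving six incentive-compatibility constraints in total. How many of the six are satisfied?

4

Weak (own payoff 718): to t=0.5 gives 1067 − 194×0.5 = 970 → profitable ✗; to t=6.3 gives 1417 − 194×6.3 = 194.8 → no gain ✓.
Strong (own payoff 1417 − 70×6.3 = 976): to t=0 gives 718 → no gain ✓; to t=0.5 gives 1067 − 70×0.5 = 1032 → profitable ✗.
Moderate (own payoff 1067 − 158×0.5 = 988): to t=0 gives 718 → no gain ✓; to t=6.3 gives 1417 − 158×6.3 = 421.6 → no gain ✓.
4 of the 6 constraints hold; not an equilibrium.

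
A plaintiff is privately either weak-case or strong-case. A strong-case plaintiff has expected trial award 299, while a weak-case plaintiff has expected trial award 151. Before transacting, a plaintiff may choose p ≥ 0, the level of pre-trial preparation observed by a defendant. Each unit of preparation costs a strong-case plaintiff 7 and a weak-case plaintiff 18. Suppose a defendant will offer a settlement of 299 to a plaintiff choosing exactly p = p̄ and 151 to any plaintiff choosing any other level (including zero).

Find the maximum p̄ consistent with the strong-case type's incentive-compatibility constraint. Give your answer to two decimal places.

Choosing p̄ yields the strong-case type 299 − 7·p̄; choosing zero yields 151.
The strong-case type is indifferent at 299 − 7·p̄ = 151, i.e. p̄ = (299 − 151) / 7 ≈ 21.14.
For any p̄ above 21.14 the strong-case type would rather pool at zero, so separation collapses.

21.14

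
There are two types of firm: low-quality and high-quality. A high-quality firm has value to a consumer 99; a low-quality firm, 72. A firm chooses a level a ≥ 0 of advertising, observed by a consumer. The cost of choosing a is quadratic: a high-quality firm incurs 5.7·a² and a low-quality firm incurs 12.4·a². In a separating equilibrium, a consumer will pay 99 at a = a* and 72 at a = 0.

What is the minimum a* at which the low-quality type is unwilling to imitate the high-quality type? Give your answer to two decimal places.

The low-quality type at a = 0 receives 72; imitating at a* yields 99 − 12.4·a*².
Indifference: 72 = 99 − 12.4·a*², so a*² = (99 − 72) / 12.4 ≈ 2.1774.
a* = √2.1774 ≈ 1.48.

1.48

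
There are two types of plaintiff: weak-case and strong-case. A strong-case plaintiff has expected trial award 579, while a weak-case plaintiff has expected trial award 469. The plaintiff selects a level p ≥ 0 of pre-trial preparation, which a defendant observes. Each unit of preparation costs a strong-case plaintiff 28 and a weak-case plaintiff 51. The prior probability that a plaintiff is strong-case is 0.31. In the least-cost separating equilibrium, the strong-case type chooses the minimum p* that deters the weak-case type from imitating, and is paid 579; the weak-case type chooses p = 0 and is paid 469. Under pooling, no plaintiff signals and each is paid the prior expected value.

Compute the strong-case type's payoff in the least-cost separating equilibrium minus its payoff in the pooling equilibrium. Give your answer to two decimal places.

15.51

Least-cost separating signal: p* solves 469 = 579 − 51·p*, so p* = (579 − 469)/51 ≈ 2.1569.
Strong-case type's separating payoff: 579 − 28 × p* = 579 − 28 × (579 − 469)/51 = 579 − 3080/51 ≈ 518.6078.
Pooling payoff: 0.31 × 579 + 0.69 × 469 = 503.1.
Difference: 518.6078 − 503.1 = 15.5078, i.e. 15.51 to two decimal places.
The strong-case type prefers to separate.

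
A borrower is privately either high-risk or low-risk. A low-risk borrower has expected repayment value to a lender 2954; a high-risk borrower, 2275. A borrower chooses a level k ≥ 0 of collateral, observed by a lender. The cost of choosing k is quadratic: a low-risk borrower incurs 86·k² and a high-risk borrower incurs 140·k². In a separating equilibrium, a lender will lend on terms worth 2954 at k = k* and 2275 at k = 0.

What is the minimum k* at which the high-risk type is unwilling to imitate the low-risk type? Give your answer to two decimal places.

The high-risk type at k = 0 receives 2275; imitating at k* yields 2954 − 140·k*².
Indifference: 2275 = 2954 − 140·k*², so k*² = (2954 − 2275) / 140 = 4.85.
k* = √4.85 ≈ 2.20.

2.20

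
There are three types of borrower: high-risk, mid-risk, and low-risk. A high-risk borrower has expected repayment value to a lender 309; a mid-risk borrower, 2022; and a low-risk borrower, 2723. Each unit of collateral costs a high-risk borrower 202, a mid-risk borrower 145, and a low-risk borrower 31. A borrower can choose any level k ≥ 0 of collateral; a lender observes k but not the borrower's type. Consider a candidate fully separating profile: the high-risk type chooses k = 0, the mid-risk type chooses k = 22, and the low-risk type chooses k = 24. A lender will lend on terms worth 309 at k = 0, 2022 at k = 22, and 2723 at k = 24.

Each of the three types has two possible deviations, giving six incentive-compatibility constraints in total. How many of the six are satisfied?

4

High-risk (own payoff 309): to k=22 gives 2022 − 202×22 = -2422 → no gain ✓; to k=24 gives 2723 − 202×24 = -2125 → no gain ✓.
Low-risk (own payoff 2723 − 31×24 = 1979): to k=0 gives 309 → no gain ✓; to k=22 gives 2022 − 31×22 = 1340 → no gain ✓.
Mid-risk (own payoff 2022 − 145×22 = -1168): to k=0 gives 309 → profitable ✗; to k=24 gives 2723 − 145×24 = -757 → profitable ✗.
4 of the 6 constraints hold; not an equilibrium.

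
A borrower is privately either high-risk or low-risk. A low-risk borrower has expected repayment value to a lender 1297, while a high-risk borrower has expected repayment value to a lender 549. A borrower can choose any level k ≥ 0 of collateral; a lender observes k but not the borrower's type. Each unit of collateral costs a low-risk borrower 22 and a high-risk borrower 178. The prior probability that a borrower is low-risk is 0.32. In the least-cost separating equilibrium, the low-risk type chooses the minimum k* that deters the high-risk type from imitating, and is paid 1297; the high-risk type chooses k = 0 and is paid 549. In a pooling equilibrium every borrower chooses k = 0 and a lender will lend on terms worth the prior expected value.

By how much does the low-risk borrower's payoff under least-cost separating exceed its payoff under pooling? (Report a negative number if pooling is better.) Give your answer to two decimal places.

Least-cost separating signal: k* solves 549 = 1297 − 178·k*, so k* = (1297 − 549)/178 ≈ 4.2022.
Low-risk type's separating payoff: 1297 − 22 × k* = 1297 − 22 × (1297 − 549)/178 = 1297 − 16456/178 ≈ 1204.5506.
Pooling payoff: 0.32 × 1297 + 0.68 × 549 = 788.36.
Difference: 1204.5506 − 788.36 = 416.1906, i.e. 416.19 to two decimal places.
The low-risk type prefers to separate.

416.19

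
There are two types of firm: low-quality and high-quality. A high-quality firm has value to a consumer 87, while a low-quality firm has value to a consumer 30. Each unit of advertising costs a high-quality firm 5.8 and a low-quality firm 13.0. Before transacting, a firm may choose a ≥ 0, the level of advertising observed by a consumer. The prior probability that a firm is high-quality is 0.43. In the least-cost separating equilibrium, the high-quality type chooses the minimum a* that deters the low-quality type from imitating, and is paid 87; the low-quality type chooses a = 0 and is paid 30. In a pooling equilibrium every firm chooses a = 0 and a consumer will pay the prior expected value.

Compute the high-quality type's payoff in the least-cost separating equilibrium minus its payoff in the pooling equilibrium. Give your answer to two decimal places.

Least-cost separating signal: a* solves 30 = 87 − 13.0·a*, so a* = (87 − 30)/13.0 ≈ 4.3846.
High-quality type's separating payoff: 87 − 5.8 × a* = 87 − 5.8 × (87 − 30)/13.0 = 87 − 330.6/13.0 ≈ 61.5692.
Pooling payoff: 0.43 × 87 + 0.57 × 30 = 54.51.
Difference: 61.5692 − 54.51 = 7.0592, i.e. 7.06 to two decimal places.
The high-quality type prefers to separate.

7.06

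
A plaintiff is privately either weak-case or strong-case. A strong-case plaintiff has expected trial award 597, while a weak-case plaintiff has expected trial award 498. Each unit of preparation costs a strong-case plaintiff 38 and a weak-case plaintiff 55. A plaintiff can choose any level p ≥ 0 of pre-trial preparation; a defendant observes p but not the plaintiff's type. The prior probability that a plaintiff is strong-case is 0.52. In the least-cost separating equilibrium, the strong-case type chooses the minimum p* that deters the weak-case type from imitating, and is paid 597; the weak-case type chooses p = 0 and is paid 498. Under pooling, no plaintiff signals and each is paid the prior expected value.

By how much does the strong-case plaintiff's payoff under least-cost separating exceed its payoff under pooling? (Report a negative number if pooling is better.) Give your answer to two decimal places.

-20.88

Least-cost separating signal: p* solves 498 = 597 − 55·p*, so p* = (597 − 498)/55 = 1.8.
Strong-case type's separating payoff: 597 − 38 × p* = 597 − 38 × (597 − 498)/55 = 597 − 3762/55 = 528.6.
Pooling payoff: 0.52 × 597 + 0.48 × 498 = 549.48.
Difference: 528.6 − 549.48 = -20.88.
The strong-case type would prefer the pooling outcome.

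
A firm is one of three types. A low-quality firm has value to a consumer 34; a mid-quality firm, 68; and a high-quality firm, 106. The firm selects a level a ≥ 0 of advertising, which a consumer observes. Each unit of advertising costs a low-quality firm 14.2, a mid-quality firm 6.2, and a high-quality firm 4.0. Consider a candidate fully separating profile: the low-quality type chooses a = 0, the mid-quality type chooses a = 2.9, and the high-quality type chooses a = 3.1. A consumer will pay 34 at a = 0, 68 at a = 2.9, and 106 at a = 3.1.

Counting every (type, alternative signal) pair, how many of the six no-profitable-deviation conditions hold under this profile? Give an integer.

Low-quality (own payoff 34): to a=2.9 gives 68 − 14.2×2.9 = 26.82 → no gain ✓; to a=3.1 gives 106 − 14.2×3.1 = 61.98 → profitable ✗.
Mid-quality (own payoff 68 − 6.2×2.9 = 50.02): to a=0 gives 34 → no gain ✓; to a=3.1 gives 106 − 6.2×3.1 = 86.78 → profitable ✗.
High-quality (own payoff 106 − 4.0×3.1 = 93.6): to a=0 gives 34 → no gain ✓; to a=2.9 gives 68 − 4.0×2.9 = 56.4 → no gain ✓.
4 of the 6 constraints hold; not an equilibrium.

4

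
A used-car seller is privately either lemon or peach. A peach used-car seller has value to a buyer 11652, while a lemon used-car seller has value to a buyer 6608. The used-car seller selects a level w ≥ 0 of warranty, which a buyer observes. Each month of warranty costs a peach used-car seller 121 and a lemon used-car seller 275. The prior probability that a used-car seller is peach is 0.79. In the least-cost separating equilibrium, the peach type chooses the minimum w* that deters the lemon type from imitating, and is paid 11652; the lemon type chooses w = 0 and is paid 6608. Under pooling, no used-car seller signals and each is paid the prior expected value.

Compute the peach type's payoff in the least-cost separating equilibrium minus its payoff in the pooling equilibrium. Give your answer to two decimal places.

Least-cost separating signal: w* solves 6608 = 11652 − 275·w*, so w* = (11652 − 6608)/275 ≈ 18.3418.
Peach type's separating payoff: 11652 − 121 × w* = 11652 − 121 × (11652 − 6608)/275 = 11652 − 610324/275 = 9432.64.
Pooling payoff: 0.79 × 11652 + 0.21 × 6608 = 10592.76.
Difference: 9432.64 − 10592.76 = -1160.12.
The peach type would prefer the pooling outcome.

-1160.12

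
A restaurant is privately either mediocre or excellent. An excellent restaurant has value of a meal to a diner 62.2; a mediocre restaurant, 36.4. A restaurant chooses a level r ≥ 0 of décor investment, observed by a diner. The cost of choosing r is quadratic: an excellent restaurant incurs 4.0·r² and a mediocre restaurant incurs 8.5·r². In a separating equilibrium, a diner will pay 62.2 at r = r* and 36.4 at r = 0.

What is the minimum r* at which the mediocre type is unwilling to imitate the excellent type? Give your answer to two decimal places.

1.74

The mediocre type at r = 0 receives 36.4; imitating at r* yields 62.2 − 8.5·r*².
Indifference: 36.4 = 62.2 − 8.5·r*², so r*² = (62.2 − 36.4) / 8.5 ≈ 3.0353.
r* = √3.0353 ≈ 1.74.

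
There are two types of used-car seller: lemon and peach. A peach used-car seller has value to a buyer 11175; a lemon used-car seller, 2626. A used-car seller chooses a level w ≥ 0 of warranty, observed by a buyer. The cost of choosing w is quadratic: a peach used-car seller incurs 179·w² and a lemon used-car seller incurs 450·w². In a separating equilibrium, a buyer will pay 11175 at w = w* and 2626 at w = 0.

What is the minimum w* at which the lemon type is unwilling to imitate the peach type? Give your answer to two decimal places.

The lemon type at w = 0 receives 2626; imitating at w* yields 11175 − 450·w*².
Indifference: 2626 = 11175 − 450·w*², so w*² = (11175 − 2626) / 450 ≈ 18.9978.
w* = √18.9978 ≈ 4.36.

4.36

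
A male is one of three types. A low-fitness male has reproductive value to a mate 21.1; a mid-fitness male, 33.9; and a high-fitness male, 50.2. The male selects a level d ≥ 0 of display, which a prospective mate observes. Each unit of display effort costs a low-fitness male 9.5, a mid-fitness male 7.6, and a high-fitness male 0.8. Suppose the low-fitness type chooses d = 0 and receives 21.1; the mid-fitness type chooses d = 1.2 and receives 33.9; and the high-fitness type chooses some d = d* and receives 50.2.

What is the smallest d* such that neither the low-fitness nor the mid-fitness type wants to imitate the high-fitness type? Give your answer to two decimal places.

3.34

Low-fitness type (on-path payoff 21.1) won't mimic when 21.1 ≥ 50.2 − 9.5·d*, i.e. d* ≥ 3.06.
Mid-fitness type (on-path payoff 33.9 − 7.6×1.2 = 24.78) won't mimic when 24.78 ≥ 50.2 − 7.6·d*, i.e. d* ≥ 3.34.
Both must hold, so d* = max(3.06, 3.34) = 3.34. The mid-fitness type's constraint binds.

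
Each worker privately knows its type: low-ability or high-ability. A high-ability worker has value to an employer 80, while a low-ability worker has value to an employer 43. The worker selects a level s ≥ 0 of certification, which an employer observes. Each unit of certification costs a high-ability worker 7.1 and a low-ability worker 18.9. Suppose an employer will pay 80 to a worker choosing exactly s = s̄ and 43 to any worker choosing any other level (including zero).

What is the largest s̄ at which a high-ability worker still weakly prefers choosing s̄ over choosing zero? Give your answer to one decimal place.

5.2

Choosing s̄ yields the high-ability type 80 − 7.1·s̄; choosing zero yields 43.
The high-ability type is indifferent at 80 − 7.1·s̄ = 43, i.e. s̄ = (80 − 43) / 7.1 ≈ 5.2.
For any s̄ above 5.2 the high-ability type would rather pool at zero, so separation collapses.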